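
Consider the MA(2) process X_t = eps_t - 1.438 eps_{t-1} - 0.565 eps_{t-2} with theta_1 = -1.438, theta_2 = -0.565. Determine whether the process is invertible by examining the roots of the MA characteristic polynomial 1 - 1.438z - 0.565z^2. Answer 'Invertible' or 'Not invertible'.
\text{Not invertible}

The MA(q) characteristic polynomial is P(z) = 1 - 1.438z - 0.565z^2.
Invertibility requires all roots to lie outside the unit circle, i.e. |z| > 1 for every root.
Set 1 + (-1.438) z + (-0.565) z^2 = 0, i.e. a z^2 + b z + c = 0 with a = -0.565, b = -1.438, c = 1.
Discriminant D = b^2 - 4ac = (-1.438)^2 - 4*(-0.565)*1 = 2.067844 - (-2.26) = 4.327844.
D >= 0, so the roots are real: z = (-b +/- sqrt(D)) / (2a) = (1.438 +/- 2.080347) / (-1.13).
  z_1 = (1.438 + 2.080347) / (-1.13) = -3.1136,   |z_1| = 3.1136.
  z_2 = (1.438 - 2.080347) / (-1.13) = 0.5684,   |z_2| = 0.5684.
Moduli of all roots: 3.1136, 0.5684.
All moduli strictly greater than 1? No.
Verdict: Not invertible.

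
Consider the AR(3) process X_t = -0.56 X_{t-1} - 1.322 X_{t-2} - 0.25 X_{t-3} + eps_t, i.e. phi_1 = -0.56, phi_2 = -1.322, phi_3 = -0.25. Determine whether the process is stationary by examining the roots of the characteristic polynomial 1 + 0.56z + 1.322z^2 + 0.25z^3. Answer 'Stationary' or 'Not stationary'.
\text{Not stationary}

The AR(p) characteristic polynomial is P(z) = 1 + 0.56z + 1.322z^2 + 0.25z^3.
Stationarity requires all roots to lie outside the unit circle, i.e. |z| > 1 for every root.
Degree 3: look for a simple real root z0 first, then factor out (1 - z/z0) and solve the remaining quadratic.
Testing z0 = -5: P(-5) = 1 + (0.56)(-5) + (1.322)(-5)^2 + (0.25)(-5)^3
  = 1 + (-2.8) + (33.05) + (-31.25) = 0.  So z_0 = -5 is a root, |z_0| = 5.
Divide out the factor (1 + 0.2 z) = (1 - z/z0) (since 1/z0 = -0.2):
  P(z) = (1 + 0.2 z)(1 + (0.36) z + (1.25) z^2)
  [check: z-coef 0.36 - (-0.2) = 0.56; z^2-coef 1.25 - (-0.2)(0.36) = 1.322; z^3-coef -(-0.2)(1.25) = 0.25.]
Remaining roots from the quadratic factor 1 + (0.36) z + (1.25) z^2:
  Set 1 + (0.36) z + (1.25) z^2 = 0, i.e. a z^2 + b z + c = 0 with a = 1.25, b = 0.36, c = 1.
  Discriminant D = b^2 - 4ac = (0.36)^2 - 4*(1.25)*1 = 0.1296 - (5) = -4.8704.
  D < 0, so the roots are the complex-conjugate pair z = (-b +/- i sqrt(-D)) / (2a) = -0.144 +/- 0.8828i.
  For a conjugate pair |z|^2 = z * conj(z) = (product of roots) = c/a = 1/(1.25) = 0.8, so |z| = sqrt(0.8) = 0.8944 for both roots.
Moduli of all roots: 5.0000, 0.8944, 0.8944.
All moduli strictly greater than 1? No.
Verdict: Not stationary.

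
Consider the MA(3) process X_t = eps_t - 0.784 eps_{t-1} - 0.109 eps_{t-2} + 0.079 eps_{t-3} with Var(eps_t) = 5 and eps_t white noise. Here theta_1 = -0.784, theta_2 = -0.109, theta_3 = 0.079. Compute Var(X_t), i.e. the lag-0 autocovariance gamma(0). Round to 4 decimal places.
\gamma(0) = 8.1639

For an MA(q) process X_t = eps_t + sum_i theta_i eps_{t-i} with
Var(eps_t) = sigma^2, the variance is
  gamma(0) = sigma^2 * (1 + sum_i theta_i^2).
  sum_i theta_i^2 = (-0.784)^2 + (-0.109)^2 + (0.079)^2 = 0.614656 + 0.011881 + 0.006241 = 0.632778.
  gamma(0) = 5 * (1 + 0.632778) = 5 * 1.632778 = 8.16389, which rounds to 8.1639.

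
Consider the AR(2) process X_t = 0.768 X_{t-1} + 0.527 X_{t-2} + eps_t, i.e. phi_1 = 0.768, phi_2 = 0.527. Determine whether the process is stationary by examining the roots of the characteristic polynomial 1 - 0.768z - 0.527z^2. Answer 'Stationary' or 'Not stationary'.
\text{Not stationary}

The AR(p) characteristic polynomial is P(z) = 1 - 0.768z - 0.527z^2.
Stationarity requires all roots to lie outside the unit circle, i.e. |z| > 1 for every root.
Set 1 + (-0.768) z + (-0.527) z^2 = 0, i.e. a z^2 + b z + c = 0 with a = -0.527, b = -0.768, c = 1.
Discriminant D = b^2 - 4ac = (-0.768)^2 - 4*(-0.527)*1 = 0.589824 - (-2.108) = 2.697824.
D >= 0, so the roots are real: z = (-b +/- sqrt(D)) / (2a) = (0.768 +/- 1.642505) / (-1.054).
  z_1 = (0.768 + 1.642505) / (-1.054) = -2.287,   |z_1| = 2.287.
  z_2 = (0.768 - 1.642505) / (-1.054) = 0.8297,   |z_2| = 0.8297.
Moduli of all roots: 2.2870, 0.8297.
All moduli strictly greater than 1? No.
Verdict: Not stationary.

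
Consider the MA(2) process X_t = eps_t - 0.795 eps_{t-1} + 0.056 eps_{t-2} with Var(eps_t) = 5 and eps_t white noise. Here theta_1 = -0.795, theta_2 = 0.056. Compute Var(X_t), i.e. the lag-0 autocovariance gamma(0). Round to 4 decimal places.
\gamma(0) = 8.1758

For an MA(q) process X_t = eps_t + sum_i theta_i eps_{t-i} with
Var(eps_t) = sigma^2, the variance is
  gamma(0) = sigma^2 * (1 + sum_i theta_i^2).
  sum_i theta_i^2 = (-0.795)^2 + (0.056)^2 = 0.632025 + 0.003136 = 0.635161.
  gamma(0) = 5 * (1 + 0.635161) = 5 * 1.635161 = 8.175805, which rounds to 8.1758.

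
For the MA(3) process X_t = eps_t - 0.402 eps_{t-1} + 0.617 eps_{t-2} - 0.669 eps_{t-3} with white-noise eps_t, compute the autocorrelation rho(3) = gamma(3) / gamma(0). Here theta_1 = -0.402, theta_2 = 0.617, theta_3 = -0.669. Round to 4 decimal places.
\rho(3) = -0.3362

For an MA(q) process with theta_0 = 1, the autocovariance is
  gamma(k) = sigma^2 * sum_{i=0..q-k} theta_i * theta_{i+k},
and rho(k) = gamma(k) / gamma(0). Sigma^2 cancels.
  numerator   = (1)*(-0.669) = -0.669.
  denominator = (1)^2 + (-0.402)^2 + (0.617)^2 + (-0.669)^2 = 1.989854.
  rho(3) = -0.669 / 1.989854 = -0.3362.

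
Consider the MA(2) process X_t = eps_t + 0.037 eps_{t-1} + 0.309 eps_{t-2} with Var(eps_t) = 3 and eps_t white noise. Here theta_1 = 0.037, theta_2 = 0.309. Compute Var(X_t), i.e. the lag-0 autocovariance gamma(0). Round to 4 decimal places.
\gamma(0) = 3.2906

For an MA(q) process X_t = eps_t + sum_i theta_i eps_{t-i} with
Var(eps_t) = sigma^2, the variance is
  gamma(0) = sigma^2 * (1 + sum_i theta_i^2).
  sum_i theta_i^2 = (0.037)^2 + (0.309)^2 = 0.001369 + 0.095481 = 0.09685.
  gamma(0) = 3 * (1 + 0.09685) = 3 * 1.09685 = 3.29055, which rounds to 3.2906.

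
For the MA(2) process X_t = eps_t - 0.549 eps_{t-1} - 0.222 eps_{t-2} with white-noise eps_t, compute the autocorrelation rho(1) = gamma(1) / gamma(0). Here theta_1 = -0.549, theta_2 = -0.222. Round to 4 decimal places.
\rho(1) = -0.3162

For an MA(q) process with theta_0 = 1, the autocovariance is
  gamma(k) = sigma^2 * sum_{i=0..q-k} theta_i * theta_{i+k},
and rho(k) = gamma(k) / gamma(0). Sigma^2 cancels.
  numerator   = (1)*(-0.549) + (-0.549)*(-0.222) = -0.427122.
  denominator = (1)^2 + (-0.549)^2 + (-0.222)^2 = 1.350685.
  rho(1) = -0.427122 / 1.350685 = -0.3162.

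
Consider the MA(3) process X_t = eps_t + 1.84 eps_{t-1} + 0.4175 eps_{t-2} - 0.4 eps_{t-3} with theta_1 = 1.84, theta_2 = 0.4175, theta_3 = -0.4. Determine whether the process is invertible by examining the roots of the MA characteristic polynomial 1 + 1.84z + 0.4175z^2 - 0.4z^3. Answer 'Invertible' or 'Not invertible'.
\text{Not invertible}

The MA(q) characteristic polynomial is P(z) = 1 + 1.84z + 0.4175z^2 - 0.4z^3.
Invertibility requires all roots to lie outside the unit circle, i.e. |z| > 1 for every root.
Degree 3: look for a simple real root z0 first, then factor out (1 - z/z0) and solve the remaining quadratic.
Testing z0 = -0.8: P(-0.8) = 1 + (1.84)(-0.8) + (0.4175)(-0.8)^2 + (-0.4)(-0.8)^3
  = 1 + (-1.472) + (0.2672) + (0.2048) = 0.  So z_0 = -0.8 is a root, |z_0| = 0.8.
Divide out the factor (1 + 1.25 z) = (1 - z/z0) (since 1/z0 = -1.25):
  P(z) = (1 + 1.25 z)(1 + (0.59) z + (-0.32) z^2)
  [check: z-coef 0.59 - (-1.25) = 1.84; z^2-coef -0.32 - (-1.25)(0.59) = 0.4175; z^3-coef -(-1.25)(-0.32) = -0.4.]
Remaining roots from the quadratic factor 1 + (0.59) z + (-0.32) z^2:
  Set 1 + (0.59) z + (-0.32) z^2 = 0, i.e. a z^2 + b z + c = 0 with a = -0.32, b = 0.59, c = 1.
  Discriminant D = b^2 - 4ac = (0.59)^2 - 4*(-0.32)*1 = 0.3481 - (-1.28) = 1.6281.
  D >= 0, so the roots are real: z = (-b +/- sqrt(D)) / (2a) = (-0.59 +/- 1.27597) / (-0.64).
    z_1 = (-0.59 + 1.27597) / (-0.64) = -1.0718,   |z_1| = 1.0718.
    z_2 = (-0.59 - 1.27597) / (-0.64) = 2.9156,   |z_2| = 2.9156.
Moduli of all roots: 0.8000, 1.0718, 2.9156.
All moduli strictly greater than 1? No.
Verdict: Not invertible.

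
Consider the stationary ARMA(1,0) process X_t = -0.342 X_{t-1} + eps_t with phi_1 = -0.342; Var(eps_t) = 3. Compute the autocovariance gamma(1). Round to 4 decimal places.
\gamma(1) = -1.1619

Multiply the model equation by X_{t-k} and take expectations. With theta_0 = psi_0 = 1 and psi_j the MA(infinity) weights, this gives
  gamma(k) - sum_i phi_i gamma(k-i) = c_k,
  c_k = sigma^2 * sum_{j=k..q} theta_j psi_{j-k}   (c_k = 0 for k > q),
using gamma(-m) = gamma(m).
Pure AR (q = 0): c_0 = sigma^2 = 3, c_k = 0 for k >= 1.
Equations for k = 0 and k = 1 (AR order 1):
  gamma(0) = phi_1 gamma(1) + c_0
  gamma(1) = phi_1 gamma(0) + c_1
Substituting the second into the first: gamma(0) (1 - phi_1^2) = c_0 + phi_1 c_1, so
  gamma(0) = c_0 / (1 - phi_1^2) = 3 / (1 - (-0.342)^2) = 3 / 0.883036 = 3.39737.
  gamma(1) = phi_1 gamma(0) = (-0.342)(3.39737) = -1.161901.
Therefore gamma(1) = -1.1619 (to 4 decimal places).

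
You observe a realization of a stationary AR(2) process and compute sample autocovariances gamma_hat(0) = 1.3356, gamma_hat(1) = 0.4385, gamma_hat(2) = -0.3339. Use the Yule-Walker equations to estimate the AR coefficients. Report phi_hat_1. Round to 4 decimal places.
\hat\phi_{1} = 0.4600

The Yule-Walker equations for an AR(p) process read, in matrix form,
  Gamma_p phi = r_p,   with   (Gamma_p)_{ij} = gamma(|i - j|),
                       (r_p)_i = gamma(i),   i,j = 1..p.
Substitute the sample gammas (Toeplitz matrix and right-hand side of size 2):
  Gamma_p = [[1.3356, 0.4385], [0.4385, 1.3356]]
  r_p     = [0.4385, -0.3339]
Written out:
  1.3356 phi_1 + 0.4385 phi_2 = 0.4385
  0.4385 phi_1 + 1.3356 phi_2 = -0.3339
Solve by Cramer's rule:
  det = gamma(0)^2 - gamma(1)^2 = (1.3356)^2 - (0.4385)^2 = 1.78382736 - 0.19228225 = 1.59154511
  phi_hat_1 = [gamma(1) gamma(0) - gamma(1) gamma(2)] / det = [(0.4385)(1.3356) - (0.4385)(-0.3339)] / 1.59154511 = 0.73207575 / 1.59154511 = 0.46
  phi_hat_2 = [gamma(0) gamma(2) - gamma(1)^2] / det = [(1.3356)(-0.3339) - (0.4385)^2] / 1.59154511 = -0.63823909 / 1.59154511 = -0.401
So phi_hat = [0.4600, -0.4010].
Therefore phi_hat_1 = 0.4600.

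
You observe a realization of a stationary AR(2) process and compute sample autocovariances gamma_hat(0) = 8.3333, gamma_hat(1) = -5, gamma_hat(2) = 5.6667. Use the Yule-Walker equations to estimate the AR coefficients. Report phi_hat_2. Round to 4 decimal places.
\hat\phi_{2} = 0.5000

The Yule-Walker equations for an AR(p) process read, in matrix form,
  Gamma_p phi = r_p,   with   (Gamma_p)_{ij} = gamma(|i - j|),
                       (r_p)_i = gamma(i),   i,j = 1..p.
Substitute the sample gammas (Toeplitz matrix and right-hand side of size 2):
  Gamma_p = [[8.3333, -5.0], [-5.0, 8.3333]]
  r_p     = [-5.0, 5.6667]
Written out:
  8.3333 phi_1 - 5 phi_2 = -5
  -5 phi_1 + 8.3333 phi_2 = 5.6667
Solve by Cramer's rule:
  det = gamma(0)^2 - gamma(1)^2 = (8.3333)^2 - (-5)^2 = 69.44388889 - 25 = 44.44388889
  phi_hat_1 = [gamma(1) gamma(0) - gamma(1) gamma(2)] / det = [(-5)(8.3333) - (-5)(5.6667)] / 44.44388889 = -13.333 / 44.44388889 = -0.3
  phi_hat_2 = [gamma(0) gamma(2) - gamma(1)^2] / det = [(8.3333)(5.6667) - (-5)^2] / 44.44388889 = 22.22231111 / 44.44388889 = 0.5
So phi_hat = [-0.3000, 0.5000].
Therefore phi_hat_2 = 0.5000.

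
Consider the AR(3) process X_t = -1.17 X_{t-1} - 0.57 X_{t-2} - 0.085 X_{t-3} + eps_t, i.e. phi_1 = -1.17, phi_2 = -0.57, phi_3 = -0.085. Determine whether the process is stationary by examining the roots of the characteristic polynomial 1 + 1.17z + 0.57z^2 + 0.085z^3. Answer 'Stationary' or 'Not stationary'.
\text{Stationary}

The AR(p) characteristic polynomial is P(z) = 1 + 1.17z + 0.57z^2 + 0.085z^3.
Stationarity requires all roots to lie outside the unit circle, i.e. |z| > 1 for every root.
Degree 3: look for a simple real root z0 first, then factor out (1 - z/z0) and solve the remaining quadratic.
Testing z0 = -4: P(-4) = 1 + (1.17)(-4) + (0.57)(-4)^2 + (0.085)(-4)^3
  = 1 + (-4.68) + (9.12) + (-5.44) = 0.  So z_0 = -4 is a root, |z_0| = 4.
Divide out the factor (1 + 0.25 z) = (1 - z/z0) (since 1/z0 = -0.25):
  P(z) = (1 + 0.25 z)(1 + (0.92) z + (0.34) z^2)
  [check: z-coef 0.92 - (-0.25) = 1.17; z^2-coef 0.34 - (-0.25)(0.92) = 0.57; z^3-coef -(-0.25)(0.34) = 0.085.]
Remaining roots from the quadratic factor 1 + (0.92) z + (0.34) z^2:
  Set 1 + (0.92) z + (0.34) z^2 = 0, i.e. a z^2 + b z + c = 0 with a = 0.34, b = 0.92, c = 1.
  Discriminant D = b^2 - 4ac = (0.92)^2 - 4*(0.34)*1 = 0.8464 - (1.36) = -0.5136.
  D < 0, so the roots are the complex-conjugate pair z = (-b +/- i sqrt(-D)) / (2a) = -1.3529 +/- 1.0539i.
  For a conjugate pair |z|^2 = z * conj(z) = (product of roots) = c/a = 1/(0.34) = 2.941176, so |z| = sqrt(2.941176) = 1.715 for both roots.
Moduli of all roots: 4.0000, 1.7150, 1.7150.
All moduli strictly greater than 1? Yes.
Verdict: Stationary.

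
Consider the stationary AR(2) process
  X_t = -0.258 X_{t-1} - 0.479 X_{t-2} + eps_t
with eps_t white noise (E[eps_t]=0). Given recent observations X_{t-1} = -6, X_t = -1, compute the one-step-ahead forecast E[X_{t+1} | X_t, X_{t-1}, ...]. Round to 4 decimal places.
E[X_{t+1} \mid \mathcal F_t] = 3.1320

For an AR(p) model X_t = c + sum_i phi_i X_{t-i} + eps_t, the
one-step-ahead conditional mean is
  E[X_{t+1} | X_t, ...] = c + sum_i phi_i X_{t+1-i}.
Substitute known values:
  E[X_{t+1} | ...] = (-0.258) * (-1) + (-0.479) * (-6)
                   = 3.1320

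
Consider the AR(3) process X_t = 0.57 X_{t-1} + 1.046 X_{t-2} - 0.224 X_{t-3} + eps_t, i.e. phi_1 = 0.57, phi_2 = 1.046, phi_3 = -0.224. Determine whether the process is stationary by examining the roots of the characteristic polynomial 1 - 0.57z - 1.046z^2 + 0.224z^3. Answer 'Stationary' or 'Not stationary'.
\text{Not stationary}

The AR(p) characteristic polynomial is P(z) = 1 - 0.57z - 1.046z^2 + 0.224z^3.
Stationarity requires all roots to lie outside the unit circle, i.e. |z| > 1 for every root.
Degree 3: look for a simple real root z0 first, then factor out (1 - z/z0) and solve the remaining quadratic.
Testing z0 = 5: P(5) = 1 + (-0.57)(5) + (-1.046)(5)^2 + (0.224)(5)^3
  = 1 + (-2.85) + (-26.15) + (28) = 0.  So z_0 = 5 is a root, |z_0| = 5.
Divide out the factor (1 - 0.2 z) = (1 - z/z0) (since 1/z0 = 0.2):
  P(z) = (1 - 0.2 z)(1 + (-0.37) z + (-1.12) z^2)
  [check: z-coef -0.37 - (0.2) = -0.57; z^2-coef -1.12 - (0.2)(-0.37) = -1.046; z^3-coef -(0.2)(-1.12) = 0.224.]
Remaining roots from the quadratic factor 1 + (-0.37) z + (-1.12) z^2:
  Set 1 + (-0.37) z + (-1.12) z^2 = 0, i.e. a z^2 + b z + c = 0 with a = -1.12, b = -0.37, c = 1.
  Discriminant D = b^2 - 4ac = (-0.37)^2 - 4*(-1.12)*1 = 0.1369 - (-4.48) = 4.6169.
  D >= 0, so the roots are real: z = (-b +/- sqrt(D)) / (2a) = (0.37 +/- 2.148697) / (-2.24).
    z_1 = (0.37 + 2.148697) / (-2.24) = -1.1244,   |z_1| = 1.1244.
    z_2 = (0.37 - 2.148697) / (-2.24) = 0.7941,   |z_2| = 0.7941.
Moduli of all roots: 5.0000, 1.1244, 0.7941.
All moduli strictly greater than 1? No.
Verdict: Not stationary.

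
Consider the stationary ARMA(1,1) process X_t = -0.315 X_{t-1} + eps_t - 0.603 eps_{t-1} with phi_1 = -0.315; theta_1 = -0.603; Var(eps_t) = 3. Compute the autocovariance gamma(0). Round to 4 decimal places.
\gamma(0) = 5.8067

Multiply the model equation by X_{t-k} and take expectations. With theta_0 = psi_0 = 1 and psi_j the MA(infinity) weights, this gives
  gamma(k) - sum_i phi_i gamma(k-i) = c_k,
  c_k = sigma^2 * sum_{j=k..q} theta_j psi_{j-k}   (c_k = 0 for k > q),
using gamma(-m) = gamma(m).
psi-weights needed (psi_j = theta_j + sum_i phi_i psi_{j-i}):
  psi_1 = theta_1 + phi_1 = -0.603 + (-0.315) = -0.918
Right-hand sides:
  c_0 = sigma^2 (1 + theta_1 psi_1) = 3 * (1 + (-0.603)(-0.918)) = 3 * 1.553554 = 4.660662
  c_1 = sigma^2 theta_1 = 3 * (-0.603) = -1.809
  c_2 = 0
Equations for k = 0 and k = 1 (AR order 1):
  gamma(0) = phi_1 gamma(1) + c_0
  gamma(1) = phi_1 gamma(0) + c_1
Substituting the second into the first: gamma(0) (1 - phi_1^2) = c_0 + phi_1 c_1, so
  gamma(0) = (c_0 + phi_1 c_1) / (1 - phi_1^2) = (4.660662 + (-0.315)(-1.809)) / (1 - (-0.315)^2) = 5.230497 / 0.900775 = 5.806663.
Therefore gamma(0) = 5.8067 (to 4 decimal places).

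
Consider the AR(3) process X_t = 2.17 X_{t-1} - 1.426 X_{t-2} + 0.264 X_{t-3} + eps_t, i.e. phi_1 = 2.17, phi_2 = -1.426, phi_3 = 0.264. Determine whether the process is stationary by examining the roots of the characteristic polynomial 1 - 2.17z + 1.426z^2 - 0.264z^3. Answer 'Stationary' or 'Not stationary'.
\text{Not stationary}

The AR(p) characteristic polynomial is P(z) = 1 - 2.17z + 1.426z^2 - 0.264z^3.
Stationarity requires all roots to lie outside the unit circle, i.e. |z| > 1 for every root.
Degree 3: look for a simple real root z0 first, then factor out (1 - z/z0) and solve the remaining quadratic.
Testing z0 = 1.25: P(1.25) = 1 + (-2.17)(1.25) + (1.426)(1.25)^2 + (-0.264)(1.25)^3
  = 1 + (-2.7125) + (2.228125) + (-0.515625) = 0.  So z_0 = 1.25 is a root, |z_0| = 1.25.
Divide out the factor (1 - 0.8 z) = (1 - z/z0) (since 1/z0 = 0.8):
  P(z) = (1 - 0.8 z)(1 + (-1.37) z + (0.33) z^2)
  [check: z-coef -1.37 - (0.8) = -2.17; z^2-coef 0.33 - (0.8)(-1.37) = 1.426; z^3-coef -(0.8)(0.33) = -0.264.]
Remaining roots from the quadratic factor 1 + (-1.37) z + (0.33) z^2:
  Set 1 + (-1.37) z + (0.33) z^2 = 0, i.e. a z^2 + b z + c = 0 with a = 0.33, b = -1.37, c = 1.
  Discriminant D = b^2 - 4ac = (-1.37)^2 - 4*(0.33)*1 = 1.8769 - (1.32) = 0.5569.
  D >= 0, so the roots are real: z = (-b +/- sqrt(D)) / (2a) = (1.37 +/- 0.746257) / (0.66).
    z_1 = (1.37 + 0.746257) / (0.66) = 3.2065,   |z_1| = 3.2065.
    z_2 = (1.37 - 0.746257) / (0.66) = 0.9451,   |z_2| = 0.9451.
Moduli of all roots: 1.2500, 3.2065, 0.9451.
All moduli strictly greater than 1? No.
Verdict: Not stationary.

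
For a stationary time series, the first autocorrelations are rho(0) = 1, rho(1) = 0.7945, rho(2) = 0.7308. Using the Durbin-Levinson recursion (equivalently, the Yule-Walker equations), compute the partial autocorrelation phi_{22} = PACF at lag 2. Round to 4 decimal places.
\phi_{22} = 0.2700

The PACF at lag k is phi_{kk}, the last component of the solution
to the Yule-Walker system G_k phi = r_k where
  (G_k)_{ij} = rho(|i - j|), (r_k)_i = rho(i), i,j = 1..k.
Equivalently, Durbin-Levinson gives phi_{kk} iteratively:
  phi_{11} = rho(1)
  phi_{kk} = [rho(k) - sum_{j=1..k-1} phi_{k-1,j} rho(k-j)]
            / [1 - sum_{j=1..k-1} phi_{k-1,j} rho(j)],
  phi_{k,j} = phi_{k-1,j} - phi_{kk} phi_{k-1,k-j},  j = 1..k-1.
Step k = 1:
  phi_11 = rho(1) = 0.7945.
Step k = 2:
  phi_22 = [rho(2) - phi_11 rho(1)] / [1 - phi_11 rho(1)] = [0.7308 - (0.7945)(0.7945)] / [1 - (0.7945)(0.7945)]
         = 0.09956975 / 0.36876975 = 0.27.
Therefore phi_{22} = 0.2700.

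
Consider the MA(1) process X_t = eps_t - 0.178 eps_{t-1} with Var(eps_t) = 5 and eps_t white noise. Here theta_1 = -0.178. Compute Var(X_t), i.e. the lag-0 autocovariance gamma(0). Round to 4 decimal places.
\gamma(0) = 5.1584

For an MA(q) process X_t = eps_t + sum_i theta_i eps_{t-i} with
Var(eps_t) = sigma^2, the variance is
  gamma(0) = sigma^2 * (1 + sum_i theta_i^2).
  sum_i theta_i^2 = (-0.178)^2 = 0.031684.
  gamma(0) = 5 * (1 + 0.031684) = 5 * 1.031684 = 5.15842, which rounds to 5.1584.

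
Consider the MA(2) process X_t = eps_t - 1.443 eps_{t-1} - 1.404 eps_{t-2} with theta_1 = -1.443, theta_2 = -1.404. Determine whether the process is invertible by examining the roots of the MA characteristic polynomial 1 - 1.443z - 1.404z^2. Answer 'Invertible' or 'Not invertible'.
\text{Not invertible}

The MA(q) characteristic polynomial is P(z) = 1 - 1.443z - 1.404z^2.
Invertibility requires all roots to lie outside the unit circle, i.e. |z| > 1 for every root.
Set 1 + (-1.443) z + (-1.404) z^2 = 0, i.e. a z^2 + b z + c = 0 with a = -1.404, b = -1.443, c = 1.
Discriminant D = b^2 - 4ac = (-1.443)^2 - 4*(-1.404)*1 = 2.082249 - (-5.616) = 7.698249.
D >= 0, so the roots are real: z = (-b +/- sqrt(D)) / (2a) = (1.443 +/- 2.774572) / (-2.808).
  z_1 = (1.443 + 2.774572) / (-2.808) = -1.502,   |z_1| = 1.502.
  z_2 = (1.443 - 2.774572) / (-2.808) = 0.4742,   |z_2| = 0.4742.
Moduli of all roots: 1.5020, 0.4742.
All moduli strictly greater than 1? No.
Verdict: Not invertible.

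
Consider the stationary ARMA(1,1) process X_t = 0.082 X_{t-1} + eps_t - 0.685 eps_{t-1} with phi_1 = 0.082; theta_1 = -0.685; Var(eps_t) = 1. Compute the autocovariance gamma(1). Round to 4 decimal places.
\gamma(1) = -0.5730

Multiply the model equation by X_{t-k} and take expectations. With theta_0 = psi_0 = 1 and psi_j the MA(infinity) weights, this gives
  gamma(k) - sum_i phi_i gamma(k-i) = c_k,
  c_k = sigma^2 * sum_{j=k..q} theta_j psi_{j-k}   (c_k = 0 for k > q),
using gamma(-m) = gamma(m).
psi-weights needed (psi_j = theta_j + sum_i phi_i psi_{j-i}):
  psi_1 = theta_1 + phi_1 = -0.685 + (0.082) = -0.603
Right-hand sides:
  c_0 = sigma^2 (1 + theta_1 psi_1) = 1 * (1 + (-0.685)(-0.603)) = 1 * 1.413055 = 1.413055
  c_1 = sigma^2 theta_1 = 1 * (-0.685) = -0.685
  c_2 = 0
Equations for k = 0 and k = 1 (AR order 1):
  gamma(0) = phi_1 gamma(1) + c_0
  gamma(1) = phi_1 gamma(0) + c_1
Substituting the second into the first: gamma(0) (1 - phi_1^2) = c_0 + phi_1 c_1, so
  gamma(0) = (c_0 + phi_1 c_1) / (1 - phi_1^2) = (1.413055 + (0.082)(-0.685)) / (1 - (0.082)^2) = 1.356885 / 0.993276 = 1.36607.
  gamma(1) = phi_1 gamma(0) + c_1 = (0.082)(1.36607) + (-0.685) = -0.572982.
Therefore gamma(1) = -0.5730 (to 4 decimal places).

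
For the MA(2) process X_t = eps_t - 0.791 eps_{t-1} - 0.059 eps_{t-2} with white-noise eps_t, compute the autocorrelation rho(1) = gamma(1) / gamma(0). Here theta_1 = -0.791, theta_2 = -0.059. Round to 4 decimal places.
\rho(1) = -0.4569

For an MA(q) process with theta_0 = 1, the autocovariance is
  gamma(k) = sigma^2 * sum_{i=0..q-k} theta_i * theta_{i+k},
and rho(k) = gamma(k) / gamma(0). Sigma^2 cancels.
  numerator   = (1)*(-0.791) + (-0.791)*(-0.059) = -0.744331.
  denominator = (1)^2 + (-0.791)^2 + (-0.059)^2 = 1.629162.
  rho(1) = -0.744331 / 1.629162 = -0.4569.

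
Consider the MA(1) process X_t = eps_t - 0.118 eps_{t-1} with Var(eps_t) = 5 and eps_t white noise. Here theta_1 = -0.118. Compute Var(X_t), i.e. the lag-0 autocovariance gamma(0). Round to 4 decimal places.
\gamma(0) = 5.0696

For an MA(q) process X_t = eps_t + sum_i theta_i eps_{t-i} with
Var(eps_t) = sigma^2, the variance is
  gamma(0) = sigma^2 * (1 + sum_i theta_i^2).
  sum_i theta_i^2 = (-0.118)^2 = 0.013924.
  gamma(0) = 5 * (1 + 0.013924) = 5 * 1.013924 = 5.06962, which rounds to 5.0696.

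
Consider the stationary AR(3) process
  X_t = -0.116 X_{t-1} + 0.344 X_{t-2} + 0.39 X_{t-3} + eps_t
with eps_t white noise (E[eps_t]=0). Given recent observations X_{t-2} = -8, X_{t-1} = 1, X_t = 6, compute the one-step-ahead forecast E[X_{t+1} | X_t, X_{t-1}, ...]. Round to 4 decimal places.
E[X_{t+1} \mid \mathcal F_t] = -3.4720

For an AR(p) model X_t = c + sum_i phi_i X_{t-i} + eps_t, the
one-step-ahead conditional mean is
  E[X_{t+1} | X_t, ...] = c + sum_i phi_i X_{t+1-i}.
Substitute known values:
  E[X_{t+1} | ...] = (-0.116) * (6) + (0.344) * (1) + (0.39) * (-8)
                   = -3.4720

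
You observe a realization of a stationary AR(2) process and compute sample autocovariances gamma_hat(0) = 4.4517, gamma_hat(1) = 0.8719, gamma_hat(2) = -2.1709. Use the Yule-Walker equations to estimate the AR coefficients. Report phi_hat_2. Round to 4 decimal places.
\hat\phi_{2} = -0.5470

The Yule-Walker equations for an AR(p) process read, in matrix form,
  Gamma_p phi = r_p,   with   (Gamma_p)_{ij} = gamma(|i - j|),
                       (r_p)_i = gamma(i),   i,j = 1..p.
Substitute the sample gammas (Toeplitz matrix and right-hand side of size 2):
  Gamma_p = [[4.4517, 0.8719], [0.8719, 4.4517]]
  r_p     = [0.8719, -2.1709]
Written out:
  4.4517 phi_1 + 0.8719 phi_2 = 0.8719
  0.8719 phi_1 + 4.4517 phi_2 = -2.1709
Solve by Cramer's rule:
  det = gamma(0)^2 - gamma(1)^2 = (4.4517)^2 - (0.8719)^2 = 19.81763289 - 0.76020961 = 19.05742328
  phi_hat_1 = [gamma(1) gamma(0) - gamma(1) gamma(2)] / det = [(0.8719)(4.4517) - (0.8719)(-2.1709)] / 19.05742328 = 5.77424494 / 19.05742328 = 0.303
  phi_hat_2 = [gamma(0) gamma(2) - gamma(1)^2] / det = [(4.4517)(-2.1709) - (0.8719)^2] / 19.05742328 = -10.42440514 / 19.05742328 = -0.547
So phi_hat = [0.3030, -0.5470].
Therefore phi_hat_2 = -0.5470.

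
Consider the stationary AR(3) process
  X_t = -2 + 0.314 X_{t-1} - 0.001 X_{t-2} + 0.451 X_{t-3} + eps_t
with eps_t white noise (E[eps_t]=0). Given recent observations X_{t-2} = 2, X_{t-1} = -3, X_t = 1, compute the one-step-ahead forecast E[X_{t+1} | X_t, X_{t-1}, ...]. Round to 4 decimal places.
E[X_{t+1} \mid \mathcal F_t] = -0.7810

For an AR(p) model X_t = c + sum_i phi_i X_{t-i} + eps_t, the
one-step-ahead conditional mean is
  E[X_{t+1} | X_t, ...] = c + sum_i phi_i X_{t+1-i}.
Substitute known values:
  E[X_{t+1} | ...] = -2 + (0.314) * (1) + (-0.001) * (-3) + (0.451) * (2)
                   = -0.7810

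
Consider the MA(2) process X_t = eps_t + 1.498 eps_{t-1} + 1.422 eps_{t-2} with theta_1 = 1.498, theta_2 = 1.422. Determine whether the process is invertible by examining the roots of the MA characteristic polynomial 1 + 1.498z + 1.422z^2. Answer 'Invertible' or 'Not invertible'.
\text{Not invertible}

The MA(q) characteristic polynomial is P(z) = 1 + 1.498z + 1.422z^2.
Invertibility requires all roots to lie outside the unit circle, i.e. |z| > 1 for every root.
Set 1 + (1.498) z + (1.422) z^2 = 0, i.e. a z^2 + b z + c = 0 with a = 1.422, b = 1.498, c = 1.
Discriminant D = b^2 - 4ac = (1.498)^2 - 4*(1.422)*1 = 2.244004 - (5.688) = -3.443996.
D < 0, so the roots are the complex-conjugate pair z = (-b +/- i sqrt(-D)) / (2a) = -0.5267 +/- 0.6525i.
For a conjugate pair |z|^2 = z * conj(z) = (product of roots) = c/a = 1/(1.422) = 0.703235, so |z| = sqrt(0.703235) = 0.8386 for both roots.
Moduli of all roots: 0.8386, 0.8386.
All moduli strictly greater than 1? No.
Verdict: Not invertible.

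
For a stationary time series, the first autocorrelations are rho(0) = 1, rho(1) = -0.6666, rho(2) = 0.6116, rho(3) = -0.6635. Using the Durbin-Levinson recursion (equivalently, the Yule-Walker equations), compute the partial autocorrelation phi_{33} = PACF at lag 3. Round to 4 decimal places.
\phi_{33} = -0.3520

The PACF at lag k is phi_{kk}, the last component of the solution
to the Yule-Walker system G_k phi = r_k where
  (G_k)_{ij} = rho(|i - j|), (r_k)_i = rho(i), i,j = 1..k.
Equivalently, Durbin-Levinson gives phi_{kk} iteratively:
  phi_{11} = rho(1)
  phi_{kk} = [rho(k) - sum_{j=1..k-1} phi_{k-1,j} rho(k-j)]
            / [1 - sum_{j=1..k-1} phi_{k-1,j} rho(j)],
  phi_{k,j} = phi_{k-1,j} - phi_{kk} phi_{k-1,k-j},  j = 1..k-1.
Step k = 1:
  phi_11 = rho(1) = -0.6666.
Step k = 2:
  phi_22 = [rho(2) - phi_11 rho(1)] / [1 - phi_11 rho(1)] = [0.6116 - (-0.6666)(-0.6666)] / [1 - (-0.6666)(-0.6666)]
         = 0.16724444 / 0.55564444 = 0.300992.
  Update: phi_21 = phi_11 - phi_22 phi_11 = -0.6666 - (0.300992)(-0.6666) = -0.465959.
Step k = 3:
  phi_33 = [rho(3) - phi_21 rho(2) - phi_22 rho(1)] / [1 - phi_21 rho(1) - phi_22 rho(2)]
    numerator   = -0.6635 - (-0.465959)(0.6116) - (0.300992)(-0.6666) = -0.17787841
    denominator = 1 - (-0.465959)(-0.6666) - (0.300992)(0.6116) = 0.50530523
  phi_33 = -0.17787841 / 0.50530523 = -0.352.
Therefore phi_{33} = -0.3520.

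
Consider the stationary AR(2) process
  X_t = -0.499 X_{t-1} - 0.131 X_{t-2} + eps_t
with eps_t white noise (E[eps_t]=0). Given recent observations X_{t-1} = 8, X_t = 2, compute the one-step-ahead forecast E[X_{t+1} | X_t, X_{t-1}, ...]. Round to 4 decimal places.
E[X_{t+1} \mid \mathcal F_t] = -2.0460

For an AR(p) model X_t = c + sum_i phi_i X_{t-i} + eps_t, the
one-step-ahead conditional mean is
  E[X_{t+1} | X_t, ...] = c + sum_i phi_i X_{t+1-i}.
Substitute known values:
  E[X_{t+1} | ...] = (-0.499) * (2) + (-0.131) * (8)
                   = -2.0460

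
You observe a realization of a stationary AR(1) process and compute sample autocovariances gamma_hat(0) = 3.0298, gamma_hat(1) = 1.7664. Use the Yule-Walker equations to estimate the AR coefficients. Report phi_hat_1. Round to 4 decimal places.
\hat\phi_{1} = 0.5830

The Yule-Walker equations for an AR(p) process read, in matrix form,
  Gamma_p phi = r_p,   with   (Gamma_p)_{ij} = gamma(|i - j|),
                       (r_p)_i = gamma(i),   i,j = 1..p.
Substitute the sample gammas (Toeplitz matrix and right-hand side of size 1):
  Gamma_p = [[3.0298]]
  r_p     = [1.7664]
With p = 1 this is the single equation gamma(0) phi_1 = gamma(1):
  phi_hat_1 = gamma(1) / gamma(0) = 1.7664 / 3.0298 = 0.5830.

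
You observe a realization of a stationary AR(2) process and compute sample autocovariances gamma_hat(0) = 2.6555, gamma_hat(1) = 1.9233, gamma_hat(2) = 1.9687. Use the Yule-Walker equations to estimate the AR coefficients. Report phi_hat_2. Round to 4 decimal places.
\hat\phi_{2} = 0.4560

The Yule-Walker equations for an AR(p) process read, in matrix form,
  Gamma_p phi = r_p,   with   (Gamma_p)_{ij} = gamma(|i - j|),
                       (r_p)_i = gamma(i),   i,j = 1..p.
Substitute the sample gammas (Toeplitz matrix and right-hand side of size 2):
  Gamma_p = [[2.6555, 1.9233], [1.9233, 2.6555]]
  r_p     = [1.9233, 1.9687]
Written out:
  2.6555 phi_1 + 1.9233 phi_2 = 1.9233
  1.9233 phi_1 + 2.6555 phi_2 = 1.9687
Solve by Cramer's rule:
  det = gamma(0)^2 - gamma(1)^2 = (2.6555)^2 - (1.9233)^2 = 7.05168025 - 3.69908289 = 3.35259736
  phi_hat_1 = [gamma(1) gamma(0) - gamma(1) gamma(2)] / det = [(1.9233)(2.6555) - (1.9233)(1.9687)] / 3.35259736 = 1.32092244 / 3.35259736 = 0.394
  phi_hat_2 = [gamma(0) gamma(2) - gamma(1)^2] / det = [(2.6555)(1.9687) - (1.9233)^2] / 3.35259736 = 1.52879996 / 3.35259736 = 0.456
So phi_hat = [0.3940, 0.4560].
Therefore phi_hat_2 = 0.4560.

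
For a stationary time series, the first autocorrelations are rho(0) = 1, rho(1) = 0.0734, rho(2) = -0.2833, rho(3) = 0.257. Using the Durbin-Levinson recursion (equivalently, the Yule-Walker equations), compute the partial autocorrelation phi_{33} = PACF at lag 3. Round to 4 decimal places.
\phi_{33} = 0.3350

The PACF at lag k is phi_{kk}, the last component of the solution
to the Yule-Walker system G_k phi = r_k where
  (G_k)_{ij} = rho(|i - j|), (r_k)_i = rho(i), i,j = 1..k.
Equivalently, Durbin-Levinson gives phi_{kk} iteratively:
  phi_{11} = rho(1)
  phi_{kk} = [rho(k) - sum_{j=1..k-1} phi_{k-1,j} rho(k-j)]
            / [1 - sum_{j=1..k-1} phi_{k-1,j} rho(j)],
  phi_{k,j} = phi_{k-1,j} - phi_{kk} phi_{k-1,k-j},  j = 1..k-1.
Step k = 1:
  phi_11 = rho(1) = 0.0734.
Step k = 2:
  phi_22 = [rho(2) - phi_11 rho(1)] / [1 - phi_11 rho(1)] = [-0.2833 - (0.0734)(0.0734)] / [1 - (0.0734)(0.0734)]
         = -0.28868756 / 0.99461244 = -0.290251.
  Update: phi_21 = phi_11 - phi_22 phi_11 = 0.0734 - (-0.290251)(0.0734) = 0.094704.
Step k = 3:
  phi_33 = [rho(3) - phi_21 rho(2) - phi_22 rho(1)] / [1 - phi_21 rho(1) - phi_22 rho(2)]
    numerator   = 0.257 - (0.094704)(-0.2833) - (-0.290251)(0.0734) = 0.30513422
    denominator = 1 - (0.094704)(0.0734) - (-0.290251)(-0.2833) = 0.9108205
  phi_33 = 0.30513422 / 0.9108205 = 0.335.
Therefore phi_{33} = 0.3350.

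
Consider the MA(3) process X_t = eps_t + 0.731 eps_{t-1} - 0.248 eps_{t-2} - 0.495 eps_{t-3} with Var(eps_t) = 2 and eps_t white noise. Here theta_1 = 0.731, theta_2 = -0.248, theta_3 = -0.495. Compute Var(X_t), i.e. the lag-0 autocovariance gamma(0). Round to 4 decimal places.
\gamma(0) = 3.6818

For an MA(q) process X_t = eps_t + sum_i theta_i eps_{t-i} with
Var(eps_t) = sigma^2, the variance is
  gamma(0) = sigma^2 * (1 + sum_i theta_i^2).
  sum_i theta_i^2 = (0.731)^2 + (-0.248)^2 + (-0.495)^2 = 0.534361 + 0.061504 + 0.245025 = 0.84089.
  gamma(0) = 2 * (1 + 0.84089) = 2 * 1.84089 = 3.68178, which rounds to 3.6818.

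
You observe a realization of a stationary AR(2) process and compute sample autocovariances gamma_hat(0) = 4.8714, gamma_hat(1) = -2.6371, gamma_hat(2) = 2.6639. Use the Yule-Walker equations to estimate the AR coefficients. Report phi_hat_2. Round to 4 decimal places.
\hat\phi_{2} = 0.3590

The Yule-Walker equations for an AR(p) process read, in matrix form,
  Gamma_p phi = r_p,   with   (Gamma_p)_{ij} = gamma(|i - j|),
                       (r_p)_i = gamma(i),   i,j = 1..p.
Substitute the sample gammas (Toeplitz matrix and right-hand side of size 2):
  Gamma_p = [[4.8714, -2.6371], [-2.6371, 4.8714]]
  r_p     = [-2.6371, 2.6639]
Written out:
  4.8714 phi_1 - 2.6371 phi_2 = -2.6371
  -2.6371 phi_1 + 4.8714 phi_2 = 2.6639
Solve by Cramer's rule:
  det = gamma(0)^2 - gamma(1)^2 = (4.8714)^2 - (-2.6371)^2 = 23.73053796 - 6.95429641 = 16.77624155
  phi_hat_1 = [gamma(1) gamma(0) - gamma(1) gamma(2)] / det = [(-2.6371)(4.8714) - (-2.6371)(2.6639)] / 16.77624155 = -5.82139825 / 16.77624155 = -0.347
  phi_hat_2 = [gamma(0) gamma(2) - gamma(1)^2] / det = [(4.8714)(2.6639) - (-2.6371)^2] / 16.77624155 = 6.02262605 / 16.77624155 = 0.359
So phi_hat = [-0.3470, 0.3590].
Therefore phi_hat_2 = 0.3590.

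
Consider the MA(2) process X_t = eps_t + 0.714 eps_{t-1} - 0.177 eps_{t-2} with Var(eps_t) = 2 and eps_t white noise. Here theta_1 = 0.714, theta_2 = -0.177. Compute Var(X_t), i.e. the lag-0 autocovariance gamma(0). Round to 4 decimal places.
\gamma(0) = 3.0823

For an MA(q) process X_t = eps_t + sum_i theta_i eps_{t-i} with
Var(eps_t) = sigma^2, the variance is
  gamma(0) = sigma^2 * (1 + sum_i theta_i^2).
  sum_i theta_i^2 = (0.714)^2 + (-0.177)^2 = 0.509796 + 0.031329 = 0.541125.
  gamma(0) = 2 * (1 + 0.541125) = 2 * 1.541125 = 3.08225, which rounds to 3.0823.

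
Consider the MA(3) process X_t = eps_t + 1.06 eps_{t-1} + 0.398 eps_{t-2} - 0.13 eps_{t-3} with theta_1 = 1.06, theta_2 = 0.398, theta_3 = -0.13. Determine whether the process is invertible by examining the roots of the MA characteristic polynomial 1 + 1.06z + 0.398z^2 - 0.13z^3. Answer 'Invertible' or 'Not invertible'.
\text{Invertible}

The MA(q) characteristic polynomial is P(z) = 1 + 1.06z + 0.398z^2 - 0.13z^3.
Invertibility requires all roots to lie outside the unit circle, i.e. |z| > 1 for every root.
Degree 3: look for a simple real root z0 first, then factor out (1 - z/z0) and solve the remaining quadratic.
Testing z0 = 5: P(5) = 1 + (1.06)(5) + (0.398)(5)^2 + (-0.13)(5)^3
  = 1 + (5.3) + (9.95) + (-16.25) = 0.  So z_0 = 5 is a root, |z_0| = 5.
Divide out the factor (1 - 0.2 z) = (1 - z/z0) (since 1/z0 = 0.2):
  P(z) = (1 - 0.2 z)(1 + (1.26) z + (0.65) z^2)
  [check: z-coef 1.26 - (0.2) = 1.06; z^2-coef 0.65 - (0.2)(1.26) = 0.398; z^3-coef -(0.2)(0.65) = -0.13.]
Remaining roots from the quadratic factor 1 + (1.26) z + (0.65) z^2:
  Set 1 + (1.26) z + (0.65) z^2 = 0, i.e. a z^2 + b z + c = 0 with a = 0.65, b = 1.26, c = 1.
  Discriminant D = b^2 - 4ac = (1.26)^2 - 4*(0.65)*1 = 1.5876 - (2.6) = -1.0124.
  D < 0, so the roots are the complex-conjugate pair z = (-b +/- i sqrt(-D)) / (2a) = -0.9692 +/- 0.774i.
  For a conjugate pair |z|^2 = z * conj(z) = (product of roots) = c/a = 1/(0.65) = 1.538462, so |z| = sqrt(1.538462) = 1.2403 for both roots.
Moduli of all roots: 5.0000, 1.2403, 1.2403.
All moduli strictly greater than 1? Yes.
Verdict: Invertible.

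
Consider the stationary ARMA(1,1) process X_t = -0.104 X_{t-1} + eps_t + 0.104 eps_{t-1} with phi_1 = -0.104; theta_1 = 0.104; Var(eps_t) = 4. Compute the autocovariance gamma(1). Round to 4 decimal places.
\gamma(1) = 0.0000

Multiply the model equation by X_{t-k} and take expectations. With theta_0 = psi_0 = 1 and psi_j the MA(infinity) weights, this gives
  gamma(k) - sum_i phi_i gamma(k-i) = c_k,
  c_k = sigma^2 * sum_{j=k..q} theta_j psi_{j-k}   (c_k = 0 for k > q),
using gamma(-m) = gamma(m).
psi-weights needed (psi_j = theta_j + sum_i phi_i psi_{j-i}):
  psi_1 = theta_1 + phi_1 = 0.104 + (-0.104) = 0
Right-hand sides:
  c_0 = sigma^2 (1 + theta_1 psi_1) = 4 * (1 + (0.104)(0)) = 4 * 1 = 4
  c_1 = sigma^2 theta_1 = 4 * (0.104) = 0.416
  c_2 = 0
Equations for k = 0 and k = 1 (AR order 1):
  gamma(0) = phi_1 gamma(1) + c_0
  gamma(1) = phi_1 gamma(0) + c_1
Substituting the second into the first: gamma(0) (1 - phi_1^2) = c_0 + phi_1 c_1, so
  gamma(0) = (c_0 + phi_1 c_1) / (1 - phi_1^2) = (4 + (-0.104)(0.416)) / (1 - (-0.104)^2) = 3.956736 / 0.989184 = 4.
  gamma(1) = phi_1 gamma(0) + c_1 = (-0.104)(4) + (0.416) = 0.
Therefore gamma(1) = 0.0000 (to 4 decimal places).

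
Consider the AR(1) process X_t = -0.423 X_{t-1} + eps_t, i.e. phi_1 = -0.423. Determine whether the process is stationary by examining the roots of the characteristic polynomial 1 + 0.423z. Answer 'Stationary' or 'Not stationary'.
\text{Stationary}

The AR(p) characteristic polynomial is P(z) = 1 + 0.423z.
Stationarity requires all roots to lie outside the unit circle, i.e. |z| > 1 for every root.
This is linear in z: 1 + (0.423) z = 0  =>  z = -1/(0.423) = -2.364066,  |z| = 2.364066.
Moduli of all roots: 2.3641.
All moduli strictly greater than 1? Yes.
Verdict: Stationary.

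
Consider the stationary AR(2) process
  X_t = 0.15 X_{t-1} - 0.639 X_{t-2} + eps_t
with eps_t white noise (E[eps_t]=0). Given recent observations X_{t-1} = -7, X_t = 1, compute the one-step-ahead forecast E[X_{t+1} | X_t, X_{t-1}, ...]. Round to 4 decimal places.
E[X_{t+1} \mid \mathcal F_t] = 4.6230

For an AR(p) model X_t = c + sum_i phi_i X_{t-i} + eps_t, the
one-step-ahead conditional mean is
  E[X_{t+1} | X_t, ...] = c + sum_i phi_i X_{t+1-i}.
Substitute known values:
  E[X_{t+1} | ...] = (0.15) * (1) + (-0.639) * (-7)
                   = 4.6230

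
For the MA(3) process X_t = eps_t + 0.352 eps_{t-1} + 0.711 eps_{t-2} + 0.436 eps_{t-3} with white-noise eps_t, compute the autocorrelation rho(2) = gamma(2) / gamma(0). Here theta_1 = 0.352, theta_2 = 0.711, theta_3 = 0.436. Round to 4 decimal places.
\rho(2) = 0.4751

For an MA(q) process with theta_0 = 1, the autocovariance is
  gamma(k) = sigma^2 * sum_{i=0..q-k} theta_i * theta_{i+k},
and rho(k) = gamma(k) / gamma(0). Sigma^2 cancels.
  numerator   = (1)*(0.711) + (0.352)*(0.436) = 0.864472.
  denominator = (1)^2 + (0.352)^2 + (0.711)^2 + (0.436)^2 = 1.819521.
  rho(2) = 0.864472 / 1.819521 = 0.4751.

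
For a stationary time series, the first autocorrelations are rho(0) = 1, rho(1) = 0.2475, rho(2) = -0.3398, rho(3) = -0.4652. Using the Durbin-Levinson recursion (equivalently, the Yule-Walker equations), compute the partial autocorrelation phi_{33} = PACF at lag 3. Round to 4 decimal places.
\phi_{33} = -0.3120

The PACF at lag k is phi_{kk}, the last component of the solution
to the Yule-Walker system G_k phi = r_k where
  (G_k)_{ij} = rho(|i - j|), (r_k)_i = rho(i), i,j = 1..k.
Equivalently, Durbin-Levinson gives phi_{kk} iteratively:
  phi_{11} = rho(1)
  phi_{kk} = [rho(k) - sum_{j=1..k-1} phi_{k-1,j} rho(k-j)]
            / [1 - sum_{j=1..k-1} phi_{k-1,j} rho(j)],
  phi_{k,j} = phi_{k-1,j} - phi_{kk} phi_{k-1,k-j},  j = 1..k-1.
Step k = 1:
  phi_11 = rho(1) = 0.2475.
Step k = 2:
  phi_22 = [rho(2) - phi_11 rho(1)] / [1 - phi_11 rho(1)] = [-0.3398 - (0.2475)(0.2475)] / [1 - (0.2475)(0.2475)]
         = -0.40105625 / 0.93874375 = -0.427227.
  Update: phi_21 = phi_11 - phi_22 phi_11 = 0.2475 - (-0.427227)(0.2475) = 0.353239.
Step k = 3:
  phi_33 = [rho(3) - phi_21 rho(2) - phi_22 rho(1)] / [1 - phi_21 rho(1) - phi_22 rho(2)]
    numerator   = -0.4652 - (0.353239)(-0.3398) - (-0.427227)(0.2475) = -0.23943096
    denominator = 1 - (0.353239)(0.2475) - (-0.427227)(-0.3398) = 0.76740187
  phi_33 = -0.23943096 / 0.76740187 = -0.312.
Therefore phi_{33} = -0.3120.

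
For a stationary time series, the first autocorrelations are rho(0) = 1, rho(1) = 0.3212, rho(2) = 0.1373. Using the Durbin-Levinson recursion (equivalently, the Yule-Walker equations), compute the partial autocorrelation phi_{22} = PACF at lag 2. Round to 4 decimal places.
\phi_{22} = 0.0381

The PACF at lag k is phi_{kk}, the last component of the solution
to the Yule-Walker system G_k phi = r_k where
  (G_k)_{ij} = rho(|i - j|), (r_k)_i = rho(i), i,j = 1..k.
Equivalently, Durbin-Levinson gives phi_{kk} iteratively:
  phi_{11} = rho(1)
  phi_{kk} = [rho(k) - sum_{j=1..k-1} phi_{k-1,j} rho(k-j)]
            / [1 - sum_{j=1..k-1} phi_{k-1,j} rho(j)],
  phi_{k,j} = phi_{k-1,j} - phi_{kk} phi_{k-1,k-j},  j = 1..k-1.
Step k = 1:
  phi_11 = rho(1) = 0.3212.
Step k = 2:
  phi_22 = [rho(2) - phi_11 rho(1)] / [1 - phi_11 rho(1)] = [0.1373 - (0.3212)(0.3212)] / [1 - (0.3212)(0.3212)]
         = 0.03413056 / 0.89683056 = 0.0381.
Therefore phi_{22} = 0.0381.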